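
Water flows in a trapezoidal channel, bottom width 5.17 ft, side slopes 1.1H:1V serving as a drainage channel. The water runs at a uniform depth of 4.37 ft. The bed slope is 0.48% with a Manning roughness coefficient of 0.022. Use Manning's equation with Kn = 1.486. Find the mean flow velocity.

With bottom width b = 5.17 ft and side slope z = 1.1: A = (b + zy)y = (5.17 + 1.1×4.37)×4.37 = 43.6 ft²; P = b + 2y√(1+z²) = 5.17 + 2×4.37×1.487 = 18.16 ft.
Hydraulic radius R = A/P = 43.6/18.16 = 2.4 ft.
From Manning's equation, V = (1.486/n) R^(2/3) S^(1/2) = (1.486/0.022) × 2.4^(2/3) × 0.0048^(1/2) = 8.39 ft/s.

V = 8.39 ft/s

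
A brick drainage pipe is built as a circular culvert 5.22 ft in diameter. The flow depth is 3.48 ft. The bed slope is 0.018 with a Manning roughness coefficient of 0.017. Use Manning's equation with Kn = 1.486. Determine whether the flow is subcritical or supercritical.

For a circular section of diameter D = 5.22 ft at depth y = 3.48 ft, the central angle is θ = 2 arccos(1 − 2y/D) = 3.821 rad. Then A = (D²/8)(θ − sin θ) = 15.16 ft² and P = Dθ/2 = 9.974 ft.
Hydraulic radius R = A/P = 15.16/9.974 = 1.52 ft.
V = (1.486/n) R^(2/3) √S = (1.486/0.017) × 1.52^(2/3) × √0.018 = 15.5 ft/s. Hydraulic depth D_h = A/T = 15.16/4.921 = 3.08 ft.
Froude number Fr = V/√(g·D_h) = 15.5/√(32.2×3.08) = 1.56, which is greater than 1, so the flow is supercritical.

supercritical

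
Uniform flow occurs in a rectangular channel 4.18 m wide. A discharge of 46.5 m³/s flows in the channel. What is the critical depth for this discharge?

y_c = 2.33 m

For a rectangular channel, critical depth y_c = (q²/g)^(1/3) where q = Q/b = 46.5/4.18 = 11.12 m²/s.
So y_c = (11.12²/9.81)^(1/3) = 2.33 m.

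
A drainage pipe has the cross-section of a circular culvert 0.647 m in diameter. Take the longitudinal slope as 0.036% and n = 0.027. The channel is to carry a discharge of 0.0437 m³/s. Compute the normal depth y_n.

y_n = 0.375 m

Manning's equation rearranged: A R^(2/3) = nQ / (1·√S) = 0.027 × 0.0437 / (√0.00036) = 0.06219.
Try y = 0.461 m: A R^(2/3) = 0.08361 — too large.
Try y = 0.375 m: A R^(2/3) = 0.06215 — ≈ 0.06219.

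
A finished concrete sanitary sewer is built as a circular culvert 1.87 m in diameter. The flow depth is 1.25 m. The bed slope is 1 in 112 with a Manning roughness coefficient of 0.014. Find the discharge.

Q = 8.79 m³/s

For a circular section of diameter D = 1.87 m at depth y = 1.25 m, the central angle is θ = 2 arccos(1 − 2y/D) = 3.829 rad. Then A = (D²/8)(θ − sin θ) = 1.951 m² and P = Dθ/2 = 3.58 m.
Hydraulic radius R = A/P = 1.951/3.58 = 0.545 m.
Manning's equation: Q = (1/n) A R^(2/3) S^(1/2) = (1/0.014) × 1.951 × 0.545^(2/3) × 0.008929^(1/2) = 8.79 m³/s.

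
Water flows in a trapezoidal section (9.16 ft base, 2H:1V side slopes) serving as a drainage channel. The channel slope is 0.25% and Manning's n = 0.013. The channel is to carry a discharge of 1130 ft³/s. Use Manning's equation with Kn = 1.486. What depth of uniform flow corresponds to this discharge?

y_n = 4.96 ft

Manning's equation rearranged: A R^(2/3) = nQ / (1.486·√S) = 0.013 × 1130 / (1.486 × √0.0025) = 197.7.
At y = 6.27 ft: A R^(2/3) = 323 — over.
At y = 4.37 ft: A R^(2/3) = 152.6 — short.
At y = 4.96 ft: A R^(2/3) = 197.7 — matches.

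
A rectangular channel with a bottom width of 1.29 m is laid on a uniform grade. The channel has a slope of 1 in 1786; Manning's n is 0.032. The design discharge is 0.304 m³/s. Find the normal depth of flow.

Manning's equation rearranged: A R^(2/3) = nQ / (1·√S) = 0.032 × 0.304 / (√0.0005599) = 0.4111.
Trying y = 0.586 m: A R^(2/3) = 0.344 — too small.
Trying y = 0.669 m: A R^(2/3) = 0.4108 — matches.

y_n = 0.669 m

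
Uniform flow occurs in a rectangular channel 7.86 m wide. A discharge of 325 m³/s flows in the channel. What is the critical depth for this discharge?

y_c = 5.59 m

For a rectangular channel, critical depth y_c = (q²/g)^(1/3) where q = Q/b = 325/7.86 = 41.35 m²/s.
So y_c = (41.35²/9.81)^(1/3) = 5.59 m.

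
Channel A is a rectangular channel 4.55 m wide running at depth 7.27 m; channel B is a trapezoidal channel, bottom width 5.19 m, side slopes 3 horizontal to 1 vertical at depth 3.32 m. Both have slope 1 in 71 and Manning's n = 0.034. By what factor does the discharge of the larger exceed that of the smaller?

1.63

Channel A: Flow area A = b·y = 4.55 × 7.27 = 33.08 m². Wetted perimeter P = b + 2y = 4.55 + 2×7.27 = 19.09 m. Hydraulic radius R = A/P = 33.08/19.09 = 1.733 m. Q_A = (1/0.034)·33.08·1.733^(2/3)·√0.01408 = 166.6 m³/s.
Channel B: With bottom width b = 5.19 m and side slope z = 3: A = (b + zy)y = (5.19 + 3×3.32)×3.32 = 50.3 m²; P = b + 2y√(1+z²) = 5.19 + 2×3.32×3.162 = 26.19 m. Hydraulic radius R = A/P = 50.3/26.19 = 1.921 m. Q_B = (1/0.034)·50.3·1.921^(2/3)·√0.01408 = 271.3 m³/s.
The larger discharge is 271.3 m³/s and the smaller is 166.6 m³/s; the ratio is 1.63.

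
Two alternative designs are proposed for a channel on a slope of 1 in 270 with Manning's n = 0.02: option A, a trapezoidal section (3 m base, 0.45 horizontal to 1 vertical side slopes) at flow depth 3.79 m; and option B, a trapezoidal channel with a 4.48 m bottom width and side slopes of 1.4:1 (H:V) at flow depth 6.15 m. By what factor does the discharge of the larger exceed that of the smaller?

7.15

Channel A: With bottom width b = 3 m and side slope z = 0.45: A = (b + zy)y = (3 + 0.45×3.79)×3.79 = 17.83 m²; P = b + 2y√(1+z²) = 3 + 2×3.79×1.097 = 11.31 m. Hydraulic radius R = A/P = 17.83/11.31 = 1.577 m. Q_A = (1/0.02)·17.83·1.577^(2/3)·√0.003704 = 73.51 m³/s.
Channel B: With bottom width b = 4.48 m and side slope z = 1.4: A = (b + zy)y = (4.48 + 1.4×6.15)×6.15 = 80.5 m²; P = b + 2y√(1+z²) = 4.48 + 2×6.15×1.72 = 25.64 m. Hydraulic radius R = A/P = 80.5/25.64 = 3.14 m. Q_B = (1/0.02)·80.5·3.14^(2/3)·√0.003704 = 525.2 m³/s.
The larger discharge is 525.2 m³/s and the smaller is 73.51 m³/s; the ratio is 7.15.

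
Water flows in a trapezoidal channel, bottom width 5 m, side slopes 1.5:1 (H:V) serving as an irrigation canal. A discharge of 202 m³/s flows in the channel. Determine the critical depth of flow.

At critical depth, Q² T / (g A³) = 1, i.e. A³/T = Q²/g = 202²/9.81 = 4159.
Trying y = 4.62 m: A³/T = 8878 — high.
Trying y = 3.03 m: A³/T = 1717 — low.
Trying y = 3.81 m: A³/T = 4141 — matches.

y_c = 3.81 m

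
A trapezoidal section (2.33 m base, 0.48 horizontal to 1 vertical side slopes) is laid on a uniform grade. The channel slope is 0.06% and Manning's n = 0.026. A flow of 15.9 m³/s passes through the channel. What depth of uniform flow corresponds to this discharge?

y_n = 3.43 m

Manning's equation rearranged: A R^(2/3) = nQ / (1·√S) = 0.026 × 15.9 / (√0.0006) = 16.88.
At y = 4.3 m: A R^(2/3) = 25.76 — high.
At y = 3.43 m: A R^(2/3) = 16.84 — ≈ 16.88.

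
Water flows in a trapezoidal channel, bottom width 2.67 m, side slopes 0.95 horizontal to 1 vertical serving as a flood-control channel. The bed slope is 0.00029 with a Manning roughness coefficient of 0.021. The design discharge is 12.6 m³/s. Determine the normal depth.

Manning's equation rearranged: A R^(2/3) = nQ / (1·√S) = 0.021 × 12.6 / (√0.00029) = 15.54.
Try y = 3.1 m: A R^(2/3) = 23.32 — too large.
Try y = 2.23 m: A R^(2/3) = 12.13 — too small.
Try y = 2.53 m: A R^(2/3) = 15.53 — close enough.

y_n = 2.53 m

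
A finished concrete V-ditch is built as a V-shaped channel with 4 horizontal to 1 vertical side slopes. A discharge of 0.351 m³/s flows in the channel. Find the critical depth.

y_c = 0.275 m

At critical depth, Q² T / (g A³) = 1, i.e. A³/T = Q²/g = 0.351²/9.81 = 0.01256.
At y = 0.206 m: A³/T = 0.002968 — short.
At y = 0.305 m: A³/T = 0.02111 — over.
At y = 0.275 m: A³/T = 0.01258 — ≈ 0.01256.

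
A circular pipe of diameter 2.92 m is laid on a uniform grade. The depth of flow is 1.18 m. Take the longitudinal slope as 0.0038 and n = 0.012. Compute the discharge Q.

Q = 9.58 m³/s

For a circular section of diameter D = 2.92 m at depth y = 1.18 m, the central angle is θ = 2 arccos(1 − 2y/D) = 2.756 rad. Then A = (D²/8)(θ − sin θ) = 2.536 m² and P = Dθ/2 = 4.023 m.
Hydraulic radius R = A/P = 2.536/4.023 = 0.6303 m.
Manning's equation: Q = (1/n) A R^(2/3) S^(1/2) = (1/0.012) × 2.536 × 0.6303^(2/3) × 0.0038^(1/2) = 9.58 m³/s.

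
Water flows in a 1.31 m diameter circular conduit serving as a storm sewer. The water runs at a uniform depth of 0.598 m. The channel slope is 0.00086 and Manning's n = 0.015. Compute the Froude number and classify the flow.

For a circular section of diameter D = 1.31 m at depth y = 0.598 m, the central angle is θ = 2 arccos(1 − 2y/D) = 2.967 rad. Then A = (D²/8)(θ − sin θ) = 0.5993 m² and P = Dθ/2 = 1.944 m.
Hydraulic radius R = A/P = 0.5993/1.944 = 0.3084 m.
V = (1/n) R^(2/3) √S = (1/0.015) × 0.3084^(2/3) × √0.00086 = 0.8923 m/s. Hydraulic depth D_h = A/T = 0.5993/1.305 = 0.4593 m.
Froude number Fr = V/√(g·D_h) = 0.8923/√(9.81×0.4593) = 0.42, which is less than 1, so the flow is subcritical.

subcritical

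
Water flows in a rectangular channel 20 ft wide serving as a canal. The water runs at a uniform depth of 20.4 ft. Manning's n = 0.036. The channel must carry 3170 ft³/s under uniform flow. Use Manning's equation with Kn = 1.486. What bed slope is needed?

S = 0.0028

Flow area A = b·y = 20 × 20.4 = 408 ft². Wetted perimeter P = b + 2y = 20 + 2×20.4 = 60.8 ft.
Hydraulic radius R = A/P = 408/60.8 = 6.711 ft.
From Manning's equation, S = [nQ / (1.486 A R^(2/3))]² = [0.036 × 3170 / (1.486 × 408 × 6.711^(2/3))]² = 0.0028.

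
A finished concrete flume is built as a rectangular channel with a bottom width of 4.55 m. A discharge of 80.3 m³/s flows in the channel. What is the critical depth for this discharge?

y_c = 3.17 m

For a rectangular channel, critical depth y_c = (q²/g)^(1/3) where q = Q/b = 80.3/4.55 = 17.65 m²/s.
So y_c = (17.65²/9.81)^(1/3) = 3.17 m.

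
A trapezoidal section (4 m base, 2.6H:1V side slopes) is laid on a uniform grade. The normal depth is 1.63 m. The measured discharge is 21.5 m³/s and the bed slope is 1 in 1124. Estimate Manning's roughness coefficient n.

With bottom width b = 4 m and side slope z = 2.6: A = (b + zy)y = (4 + 2.6×1.63)×1.63 = 13.43 m²; P = b + 2y√(1+z²) = 4 + 2×1.63×2.786 = 13.08 m.
Hydraulic radius R = A/P = 13.43/13.08 = 1.026 m.
Rearranging Manning's equation: n = (1/Q) A R^(2/3) S^(1/2) = (1/21.5) × 13.43 × 1.026^(2/3) × √0.0008897 = 0.019.

n = 0.019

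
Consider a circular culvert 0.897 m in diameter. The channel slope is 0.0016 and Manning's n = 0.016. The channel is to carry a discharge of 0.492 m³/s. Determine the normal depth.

y_n = 0.632 m

Manning's equation rearranged: A R^(2/3) = nQ / (1·√S) = 0.016 × 0.492 / (√0.0016) = 0.1968.
Try y = 0.558 m: A R^(2/3) = 0.1655 — too small.
Try y = 0.732 m: A R^(2/3) = 0.2323 — too large.
Try y = 0.632 m: A R^(2/3) = 0.197 — close enough.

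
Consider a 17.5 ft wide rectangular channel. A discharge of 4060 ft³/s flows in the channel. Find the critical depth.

y_c = 11.9 ft

For a rectangular channel, critical depth y_c = (q²/g)^(1/3) where q = Q/b = 4060/17.5 = 232 ft²/s.
So y_c = (232²/32.2)^(1/3) = 11.9 ft.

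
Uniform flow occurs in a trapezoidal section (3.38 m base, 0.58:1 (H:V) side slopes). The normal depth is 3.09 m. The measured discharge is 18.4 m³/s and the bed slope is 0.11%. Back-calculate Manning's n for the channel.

With bottom width b = 3.38 m and side slope z = 0.58: A = (b + zy)y = (3.38 + 0.58×3.09)×3.09 = 15.98 m²; P = b + 2y√(1+z²) = 3.38 + 2×3.09×1.156 = 10.52 m.
Hydraulic radius R = A/P = 15.98/10.52 = 1.519 m.
Rearranging Manning's equation: n = (1/Q) A R^(2/3) S^(1/2) = (1/18.4) × 15.98 × 1.519^(2/3) × √0.0011 = 0.0381.

n = 0.0381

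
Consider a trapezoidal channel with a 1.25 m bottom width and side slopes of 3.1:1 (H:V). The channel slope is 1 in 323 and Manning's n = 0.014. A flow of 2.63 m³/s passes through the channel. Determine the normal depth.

Manning's equation rearranged: A R^(2/3) = nQ / (1·√S) = 0.014 × 2.63 / (√0.003096) = 0.6617.
Try y = 0.624 m: A R^(2/3) = 1.031 — over.
Try y = 0.507 m: A R^(2/3) = 0.6612 — close enough.

y_n = 0.507 m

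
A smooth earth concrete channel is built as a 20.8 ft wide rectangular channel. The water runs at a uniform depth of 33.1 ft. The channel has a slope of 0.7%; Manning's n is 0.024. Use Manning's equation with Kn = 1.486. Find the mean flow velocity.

V = 20.6 ft/s

Flow area A = b·y = 20.8 × 33.1 = 688.5 ft². Wetted perimeter P = b + 2y = 20.8 + 2×33.1 = 87 ft.
Hydraulic radius R = A/P = 688.5/87 = 7.914 ft.
From Manning's equation, V = (1.486/n) R^(2/3) S^(1/2) = (1.486/0.024) × 7.914^(2/3) × 0.007^(1/2) = 20.6 ft/s.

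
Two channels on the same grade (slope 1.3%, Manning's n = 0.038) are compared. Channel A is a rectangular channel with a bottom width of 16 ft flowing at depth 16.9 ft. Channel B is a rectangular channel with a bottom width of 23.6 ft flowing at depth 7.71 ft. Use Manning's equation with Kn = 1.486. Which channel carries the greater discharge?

Channel A: Flow area A = b·y = 16 × 16.9 = 270.4 ft². Wetted perimeter P = b + 2y = 16 + 2×16.9 = 49.8 ft. Hydraulic radius R = A/P = 270.4/49.8 = 5.43 ft. Q_A = (1.486/0.038)·270.4·5.43^(2/3)·√0.013 = 3724 ft³/s.
Channel B: Flow area A = b·y = 23.6 × 7.71 = 182 ft². Wetted perimeter P = b + 2y = 23.6 + 2×7.71 = 39.02 ft. Hydraulic radius R = A/P = 182/39.02 = 4.663 ft. Q_B = (1.486/0.038)·182·4.663^(2/3)·√0.013 = 2264 ft³/s.
Q_A = 3724 ft³/s vs Q_B = 2264 ft³/s, so channel A carries more.

channel A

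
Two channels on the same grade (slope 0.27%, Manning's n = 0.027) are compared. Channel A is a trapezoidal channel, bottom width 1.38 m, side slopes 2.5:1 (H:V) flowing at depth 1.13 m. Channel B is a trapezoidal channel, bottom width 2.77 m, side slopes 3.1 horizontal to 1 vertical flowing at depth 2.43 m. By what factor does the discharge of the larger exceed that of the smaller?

Channel A: With bottom width b = 1.38 m and side slope z = 2.5: A = (b + zy)y = (1.38 + 2.5×1.13)×1.13 = 4.752 m²; P = b + 2y√(1+z²) = 1.38 + 2×1.13×2.693 = 7.465 m. Hydraulic radius R = A/P = 4.752/7.465 = 0.6365 m. Q_A = (1/0.027)·4.752·0.6365^(2/3)·√0.0027 = 6.766 m³/s.
Channel B: With bottom width b = 2.77 m and side slope z = 3.1: A = (b + zy)y = (2.77 + 3.1×2.43)×2.43 = 25.04 m²; P = b + 2y√(1+z²) = 2.77 + 2×2.43×3.257 = 18.6 m. Hydraulic radius R = A/P = 25.04/18.6 = 1.346 m. Q_B = (1/0.027)·25.04·1.346^(2/3)·√0.0027 = 58.74 m³/s.
The larger discharge is 58.74 m³/s and the smaller is 6.766 m³/s; the ratio is 8.68.

8.68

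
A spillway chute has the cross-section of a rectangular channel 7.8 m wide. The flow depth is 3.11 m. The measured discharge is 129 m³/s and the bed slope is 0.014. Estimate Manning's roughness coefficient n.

Flow area A = b·y = 7.8 × 3.11 = 24.26 m². Wetted perimeter P = b + 2y = 7.8 + 2×3.11 = 14.02 m.
Hydraulic radius R = A/P = 24.26/14.02 = 1.73 m.
Rearranging Manning's equation: n = (1/Q) A R^(2/3) S^(1/2) = (1/129) × 24.26 × 1.73^(2/3) × √0.014 = 0.0321.

n = 0.0321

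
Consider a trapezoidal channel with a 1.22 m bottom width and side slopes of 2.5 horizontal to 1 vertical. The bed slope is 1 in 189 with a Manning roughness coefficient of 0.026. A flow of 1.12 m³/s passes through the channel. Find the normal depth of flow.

Manning's equation rearranged: A R^(2/3) = nQ / (1·√S) = 0.026 × 1.12 / (√0.005291) = 0.4003.
At y = 0.294 m: A R^(2/3) = 0.1999 — low.
At y = 0.508 m: A R^(2/3) = 0.5915 — high.
At y = 0.419 m: A R^(2/3) = 0.4001 — matches.

y_n = 0.419 m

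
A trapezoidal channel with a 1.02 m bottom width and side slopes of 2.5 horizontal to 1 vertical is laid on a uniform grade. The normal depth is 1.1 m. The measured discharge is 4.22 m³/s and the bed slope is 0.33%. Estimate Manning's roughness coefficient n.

With bottom width b = 1.02 m and side slope z = 2.5: A = (b + zy)y = (1.02 + 2.5×1.1)×1.1 = 4.147 m²; P = b + 2y√(1+z²) = 1.02 + 2×1.1×2.693 = 6.944 m.
Hydraulic radius R = A/P = 4.147/6.944 = 0.5972 m.
Rearranging Manning's equation: n = (1/Q) A R^(2/3) S^(1/2) = (1/4.22) × 4.147 × 0.5972^(2/3) × √0.0033 = 0.04.

n = 0.04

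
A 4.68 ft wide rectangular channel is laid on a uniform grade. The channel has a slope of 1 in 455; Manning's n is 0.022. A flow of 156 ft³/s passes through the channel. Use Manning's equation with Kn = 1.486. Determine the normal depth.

y_n = 7.2 ft

Manning's equation rearranged: A R^(2/3) = nQ / (1.486·√S) = 0.022 × 156 / (1.486 × √0.002198) = 49.26.
At y = 7.97 ft: A R^(2/3) = 55.38 — high.
At y = 6.39 ft: A R^(2/3) = 42.81 — low.
At y = 7.2 ft: A R^(2/3) = 49.23 — close enough.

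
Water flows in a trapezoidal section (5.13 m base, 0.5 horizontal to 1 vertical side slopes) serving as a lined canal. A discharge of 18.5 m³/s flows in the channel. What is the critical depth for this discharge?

y_c = 1.06 m

At critical depth, Q² T / (g A³) = 1, i.e. A³/T = Q²/g = 18.5²/9.81 = 34.89.
At y = 1.19 m: A³/T = 50.03 — high.
At y = 1.06 m: A³/T = 34.89 — ≈ 34.89.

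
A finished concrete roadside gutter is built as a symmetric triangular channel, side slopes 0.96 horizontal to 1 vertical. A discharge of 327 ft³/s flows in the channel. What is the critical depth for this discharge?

At critical depth, Q² T / (g A³) = 1, i.e. A³/T = Q²/g = 327²/32.2 = 3321.
At y = 4.46 ft: A³/T = 813.2 — short.
At y = 6.94 ft: A³/T = 7418 — over.
At y = 5.91 ft: A³/T = 3322 — matches.

y_c = 5.91 ft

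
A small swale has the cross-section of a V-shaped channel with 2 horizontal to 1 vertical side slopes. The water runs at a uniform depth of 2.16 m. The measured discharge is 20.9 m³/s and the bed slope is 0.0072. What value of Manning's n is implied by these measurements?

For a triangular section with side slope z = 2: A = zy² = 2×2.16² = 9.331 m²; P = 2y√(1+z²) = 2×2.16×2.236 = 9.66 m.
Hydraulic radius R = A/P = 9.331/9.66 = 0.966 m.
Rearranging Manning's equation: n = (1/Q) A R^(2/3) S^(1/2) = (1/20.9) × 9.331 × 0.966^(2/3) × √0.0072 = 0.037.

n = 0.037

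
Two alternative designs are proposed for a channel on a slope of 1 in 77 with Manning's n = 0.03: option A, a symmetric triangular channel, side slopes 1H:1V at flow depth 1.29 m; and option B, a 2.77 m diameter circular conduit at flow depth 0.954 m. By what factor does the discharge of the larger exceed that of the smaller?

Channel A: For a triangular section with side slope z = 1: A = zy² = 1×1.29² = 1.664 m²; P = 2y√(1+z²) = 2×1.29×1.414 = 3.649 m. Hydraulic radius R = A/P = 1.664/3.649 = 0.4561 m. Q_A = (1/0.03)·1.664·0.4561^(2/3)·√0.01299 = 3.745 m³/s.
Channel B: For a circular section of diameter D = 2.77 m at depth y = 0.954 m, the central angle is θ = 2 arccos(1 − 2y/D) = 2.509 rad. Then A = (D²/8)(θ − sin θ) = 1.839 m² and P = Dθ/2 = 3.475 m. Hydraulic radius R = A/P = 1.839/3.475 = 0.5292 m. Q_B = (1/0.03)·1.839·0.5292^(2/3)·√0.01299 = 4.57 m³/s.
The larger discharge is 4.57 m³/s and the smaller is 3.745 m³/s; the ratio is 1.22.

1.22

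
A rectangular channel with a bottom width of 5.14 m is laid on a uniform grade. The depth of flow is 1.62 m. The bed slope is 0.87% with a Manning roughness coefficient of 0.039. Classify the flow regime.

Flow area A = b·y = 5.14 × 1.62 = 8.327 m². Wetted perimeter P = b + 2y = 5.14 + 2×1.62 = 8.38 m.
Hydraulic radius R = A/P = 8.327/8.38 = 0.9937 m.
V = (1/n) R^(2/3) √S = (1/0.039) × 0.9937^(2/3) × √0.0087 = 2.382 m/s. Hydraulic depth D_h = A/T = 8.327/5.14 = 1.62 m.
Froude number Fr = V/√(g·D_h) = 2.382/√(9.81×1.62) = 0.597, which is less than 1, so the flow is subcritical.

subcritical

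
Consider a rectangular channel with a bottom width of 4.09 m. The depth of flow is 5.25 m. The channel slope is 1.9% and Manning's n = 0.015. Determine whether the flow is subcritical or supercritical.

supercritical

Flow area A = b·y = 4.09 × 5.25 = 21.47 m². Wetted perimeter P = b + 2y = 4.09 + 2×5.25 = 14.59 m.
Hydraulic radius R = A/P = 21.47/14.59 = 1.472 m.
V = (1/n) R^(2/3) √S = (1/0.015) × 1.472^(2/3) × √0.019 = 11.89 m/s. Hydraulic depth D_h = A/T = 21.47/4.09 = 5.25 m.
Froude number Fr = V/√(g·D_h) = 11.89/√(9.81×5.25) = 1.66, which is greater than 1, so the flow is supercritical.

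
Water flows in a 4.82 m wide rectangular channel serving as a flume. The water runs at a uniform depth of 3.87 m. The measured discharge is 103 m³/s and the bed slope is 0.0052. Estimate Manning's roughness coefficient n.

n = 0.017

Flow area A = b·y = 4.82 × 3.87 = 18.65 m². Wetted perimeter P = b + 2y = 4.82 + 2×3.87 = 12.56 m.
Hydraulic radius R = A/P = 18.65/12.56 = 1.485 m.
Rearranging Manning's equation: n = (1/Q) A R^(2/3) S^(1/2) = (1/103) × 18.65 × 1.485^(2/3) × √0.0052 = 0.017.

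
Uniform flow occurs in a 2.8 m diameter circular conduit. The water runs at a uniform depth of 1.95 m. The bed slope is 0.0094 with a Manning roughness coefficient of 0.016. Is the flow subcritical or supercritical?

supercritical

For a circular section of diameter D = 2.8 m at depth y = 1.95 m, the central angle is θ = 2 arccos(1 − 2y/D) = 3.949 rad. Then A = (D²/8)(θ − sin θ) = 4.578 m² and P = Dθ/2 = 5.529 m.
Hydraulic radius R = A/P = 4.578/5.529 = 0.8281 m.
V = (1/n) R^(2/3) √S = (1/0.016) × 0.8281^(2/3) × √0.0094 = 5.343 m/s. Hydraulic depth D_h = A/T = 4.578/2.575 = 1.778 m.
Froude number Fr = V/√(g·D_h) = 5.343/√(9.81×1.778) = 1.28, which is greater than 1, so the flow is supercritical.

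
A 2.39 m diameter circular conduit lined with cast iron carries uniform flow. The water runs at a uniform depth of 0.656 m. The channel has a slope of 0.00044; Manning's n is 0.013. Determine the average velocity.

For a circular section of diameter D = 2.39 m at depth y = 0.656 m, the central angle is θ = 2 arccos(1 − 2y/D) = 2.206 rad. Then A = (D²/8)(θ − sin θ) = 1 m² and P = Dθ/2 = 2.636 m.
Hydraulic radius R = A/P = 1/2.636 = 0.3794 m.
From Manning's equation, V = (1/n) R^(2/3) S^(1/2) = (1/0.013) × 0.3794^(2/3) × 0.00044^(1/2) = 0.846 m/s.

V = 0.846 m/s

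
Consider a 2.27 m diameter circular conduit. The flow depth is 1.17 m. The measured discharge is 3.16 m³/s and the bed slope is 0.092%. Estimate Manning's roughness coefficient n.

n = 0.014

For a circular section of diameter D = 2.27 m at depth y = 1.17 m, the central angle is θ = 2 arccos(1 − 2y/D) = 3.203 rad. Then A = (D²/8)(θ − sin θ) = 2.103 m² and P = Dθ/2 = 3.636 m.
Hydraulic radius R = A/P = 2.103/3.636 = 0.5784 m.
Rearranging Manning's equation: n = (1/Q) A R^(2/3) S^(1/2) = (1/3.16) × 2.103 × 0.5784^(2/3) × √0.00092 = 0.014.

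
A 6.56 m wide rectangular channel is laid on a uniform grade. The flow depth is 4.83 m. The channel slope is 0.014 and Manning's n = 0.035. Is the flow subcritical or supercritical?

subcritical

Flow area A = b·y = 6.56 × 4.83 = 31.68 m². Wetted perimeter P = b + 2y = 6.56 + 2×4.83 = 16.22 m.
Hydraulic radius R = A/P = 31.68/16.22 = 1.953 m.
V = (1/n) R^(2/3) √S = (1/0.035) × 1.953^(2/3) × √0.014 = 5.283 m/s. Hydraulic depth D_h = A/T = 31.68/6.56 = 4.83 m.
Froude number Fr = V/√(g·D_h) = 5.283/√(9.81×4.83) = 0.767, which is less than 1, so the flow is subcritical.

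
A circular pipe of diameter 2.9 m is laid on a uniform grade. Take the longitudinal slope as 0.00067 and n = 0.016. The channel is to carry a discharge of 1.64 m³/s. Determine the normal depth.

y_n = 0.857 m

Manning's equation rearranged: A R^(2/3) = nQ / (1·√S) = 0.016 × 1.64 / (√0.00067) = 1.014.
At y = 1 m: A R^(2/3) = 1.363 — too large.
At y = 0.667 m: A R^(2/3) = 0.6185 — too small.
At y = 0.857 m: A R^(2/3) = 1.014 — close enough.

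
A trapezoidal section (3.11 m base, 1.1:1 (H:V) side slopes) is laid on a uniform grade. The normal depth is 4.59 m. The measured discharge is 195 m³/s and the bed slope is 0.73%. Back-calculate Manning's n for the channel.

With bottom width b = 3.11 m and side slope z = 1.1: A = (b + zy)y = (3.11 + 1.1×4.59)×4.59 = 37.45 m²; P = b + 2y√(1+z²) = 3.11 + 2×4.59×1.487 = 16.76 m.
Hydraulic radius R = A/P = 37.45/16.76 = 2.235 m.
Rearranging Manning's equation: n = (1/Q) A R^(2/3) S^(1/2) = (1/195) × 37.45 × 2.235^(2/3) × √0.0073 = 0.028.

n = 0.028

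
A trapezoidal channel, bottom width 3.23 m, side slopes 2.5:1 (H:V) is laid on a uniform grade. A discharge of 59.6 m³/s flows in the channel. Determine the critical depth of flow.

At critical depth, Q² T / (g A³) = 1, i.e. A³/T = Q²/g = 59.6²/9.81 = 362.1.
At y = 1.69 m: A³/T = 171.2 — short.
At y = 2.3 m: A³/T = 598.1 — over.
At y = 2.04 m: A³/T = 365.4 — close enough.

y_c = 2.04 m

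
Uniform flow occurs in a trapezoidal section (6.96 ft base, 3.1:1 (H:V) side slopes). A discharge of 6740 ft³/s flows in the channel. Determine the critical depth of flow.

y_c = 11.3 ft

At critical depth, Q² T / (g A³) = 1, i.e. A³/T = Q²/g = 6740²/32.2 = 1411000.
At y = 8.72 ft: A³/T = 426800 — too small.
At y = 12.6 ft: A³/T = 2292000 — too large.
At y = 11.3 ft: A³/T = 1387000 — close enough.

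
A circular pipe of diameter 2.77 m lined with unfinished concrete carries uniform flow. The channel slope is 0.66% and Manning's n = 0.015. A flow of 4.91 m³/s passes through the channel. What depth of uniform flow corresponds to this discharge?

Manning's equation rearranged: A R^(2/3) = nQ / (1·√S) = 0.015 × 4.91 / (√0.0066) = 0.9066.
Try y = 0.704 m: A R^(2/3) = 0.6676 — too small.
Try y = 1.02 m: A R^(2/3) = 1.364 — too large.
Try y = 0.823 m: A R^(2/3) = 0.9066 — matches.

y_n = 0.823 m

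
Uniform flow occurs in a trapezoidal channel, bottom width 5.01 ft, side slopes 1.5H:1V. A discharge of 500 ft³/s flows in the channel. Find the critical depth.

At critical depth, Q² T / (g A³) = 1, i.e. A³/T = Q²/g = 500²/32.2 = 7764.
Try y = 5.08 ft: A³/T = 13040 — high.
Try y = 3.08 ft: A³/T = 1831 — low.
Try y = 4.47 ft: A³/T = 7796 — ≈ 7764.

y_c = 4.47 ft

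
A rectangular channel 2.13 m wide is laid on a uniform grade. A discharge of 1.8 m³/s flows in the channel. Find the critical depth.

For a rectangular channel, critical depth y_c = (q²/g)^(1/3) where q = Q/b = 1.8/2.13 = 0.8451 m²/s.
So y_c = (0.8451²/9.81)^(1/3) = 0.418 m.

y_c = 0.418 m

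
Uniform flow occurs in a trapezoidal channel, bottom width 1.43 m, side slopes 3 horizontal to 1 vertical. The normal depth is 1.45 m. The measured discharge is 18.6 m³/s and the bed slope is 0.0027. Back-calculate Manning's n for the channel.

n = 0.02

With bottom width b = 1.43 m and side slope z = 3: A = (b + zy)y = (1.43 + 3×1.45)×1.45 = 8.381 m²; P = b + 2y√(1+z²) = 1.43 + 2×1.45×3.162 = 10.6 m.
Hydraulic radius R = A/P = 8.381/10.6 = 0.7906 m.
Rearranging Manning's equation: n = (1/Q) A R^(2/3) S^(1/2) = (1/18.6) × 8.381 × 0.7906^(2/3) × √0.0027 = 0.02.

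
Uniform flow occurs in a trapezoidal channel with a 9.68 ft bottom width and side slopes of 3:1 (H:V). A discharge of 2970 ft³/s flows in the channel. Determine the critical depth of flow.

y_c = 7.61 ft

At critical depth, Q² T / (g A³) = 1, i.e. A³/T = Q²/g = 2970²/32.2 = 273900.
Try y = 8.85 ft: A³/T = 525100 — too large.
Try y = 5.83 ft: A³/T = 88990 — too small.
Try y = 7.61 ft: A³/T = 273600 — close enough.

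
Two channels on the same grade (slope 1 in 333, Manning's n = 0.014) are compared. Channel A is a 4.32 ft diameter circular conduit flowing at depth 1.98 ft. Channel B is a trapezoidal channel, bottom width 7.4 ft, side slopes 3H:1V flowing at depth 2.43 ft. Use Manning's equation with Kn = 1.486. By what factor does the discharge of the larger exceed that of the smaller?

Channel A: For a circular section of diameter D = 4.32 ft at depth y = 1.98 ft, the central angle is θ = 2 arccos(1 − 2y/D) = 2.975 rad. Then A = (D²/8)(θ − sin θ) = 6.552 ft² and P = Dθ/2 = 6.425 ft. Hydraulic radius R = A/P = 6.552/6.425 = 1.02 ft. Q_A = (1.486/0.014)·6.552·1.02^(2/3)·√0.003003 = 38.61 ft³/s.
Channel B: With bottom width b = 7.4 ft and side slope z = 3: A = (b + zy)y = (7.4 + 3×2.43)×2.43 = 35.7 ft²; P = b + 2y√(1+z²) = 7.4 + 2×2.43×3.162 = 22.77 ft. Hydraulic radius R = A/P = 35.7/22.77 = 1.568 ft. Q_B = (1.486/0.014)·35.7·1.568^(2/3)·√0.003003 = 280.2 ft³/s.
The larger discharge is 280.2 ft³/s and the smaller is 38.61 ft³/s; the ratio is 7.26.

7.26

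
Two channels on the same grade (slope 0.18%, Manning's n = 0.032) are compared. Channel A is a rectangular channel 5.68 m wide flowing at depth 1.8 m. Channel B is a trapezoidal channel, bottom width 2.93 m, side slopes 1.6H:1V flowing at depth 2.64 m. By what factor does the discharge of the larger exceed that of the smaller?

2.23

Channel A: Flow area A = b·y = 5.68 × 1.8 = 10.22 m². Wetted perimeter P = b + 2y = 5.68 + 2×1.8 = 9.28 m. Hydraulic radius R = A/P = 10.22/9.28 = 1.102 m. Q_A = (1/0.032)·10.22·1.102^(2/3)·√0.0018 = 14.46 m³/s.
Channel B: With bottom width b = 2.93 m and side slope z = 1.6: A = (b + zy)y = (2.93 + 1.6×2.64)×2.64 = 18.89 m²; P = b + 2y√(1+z²) = 2.93 + 2×2.64×1.887 = 12.89 m. Hydraulic radius R = A/P = 18.89/12.89 = 1.465 m. Q_B = (1/0.032)·18.89·1.465^(2/3)·√0.0018 = 32.3 m³/s.
The larger discharge is 32.3 m³/s and the smaller is 14.46 m³/s; the ratio is 2.23.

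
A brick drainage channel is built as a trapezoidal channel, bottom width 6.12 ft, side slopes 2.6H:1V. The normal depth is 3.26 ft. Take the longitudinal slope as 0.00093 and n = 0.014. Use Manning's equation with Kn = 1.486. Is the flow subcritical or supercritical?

With bottom width b = 6.12 ft and side slope z = 2.6: A = (b + zy)y = (6.12 + 2.6×3.26)×3.26 = 47.58 ft²; P = b + 2y√(1+z²) = 6.12 + 2×3.26×2.786 = 24.28 ft.
Hydraulic radius R = A/P = 47.58/24.28 = 1.96 ft.
V = (1.486/n) R^(2/3) √S = (1.486/0.014) × 1.96^(2/3) × √0.00093 = 5.069 ft/s. Hydraulic depth D_h = A/T = 47.58/23.07 = 2.062 ft.
Froude number Fr = V/√(g·D_h) = 5.069/√(32.2×2.062) = 0.622, which is less than 1, so the flow is subcritical.

subcritical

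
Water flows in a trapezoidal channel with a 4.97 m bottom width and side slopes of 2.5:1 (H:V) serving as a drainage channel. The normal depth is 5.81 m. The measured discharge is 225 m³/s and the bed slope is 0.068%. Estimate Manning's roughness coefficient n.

With bottom width b = 4.97 m and side slope z = 2.5: A = (b + zy)y = (4.97 + 2.5×5.81)×5.81 = 113.3 m²; P = b + 2y√(1+z²) = 4.97 + 2×5.81×2.693 = 36.26 m.
Hydraulic radius R = A/P = 113.3/36.26 = 3.124 m.
Rearranging Manning's equation: n = (1/Q) A R^(2/3) S^(1/2) = (1/225) × 113.3 × 3.124^(2/3) × √0.00068 = 0.0281.

n = 0.0281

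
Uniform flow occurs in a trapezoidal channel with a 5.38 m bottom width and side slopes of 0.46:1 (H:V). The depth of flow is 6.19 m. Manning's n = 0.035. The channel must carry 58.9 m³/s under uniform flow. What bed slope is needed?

With bottom width b = 5.38 m and side slope z = 0.46: A = (b + zy)y = (5.38 + 0.46×6.19)×6.19 = 50.93 m²; P = b + 2y√(1+z²) = 5.38 + 2×6.19×1.101 = 19.01 m.
Hydraulic radius R = A/P = 50.93/19.01 = 2.679 m.
From Manning's equation, S = [nQ / (1 A R^(2/3))]² = [0.035 × 58.9 / (1 × 50.93 × 2.679^(2/3))]² = 0.00044.

S = 0.00044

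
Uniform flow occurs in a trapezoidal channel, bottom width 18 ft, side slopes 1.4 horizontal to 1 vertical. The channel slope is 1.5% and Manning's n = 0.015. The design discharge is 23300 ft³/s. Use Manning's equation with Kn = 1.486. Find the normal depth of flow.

Manning's equation rearranged: A R^(2/3) = nQ / (1.486·√S) = 0.015 × 23300 / (1.486 × √0.015) = 1920.
At y = 15.4 ft: A R^(2/3) = 2554 — too large.
At y = 13.4 ft: A R^(2/3) = 1918 — matches.

y_n = 13.4 ft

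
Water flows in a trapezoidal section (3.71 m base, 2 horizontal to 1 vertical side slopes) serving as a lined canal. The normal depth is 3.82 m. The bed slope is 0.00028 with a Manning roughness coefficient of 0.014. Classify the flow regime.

With bottom width b = 3.71 m and side slope z = 2: A = (b + zy)y = (3.71 + 2×3.82)×3.82 = 43.36 m²; P = b + 2y√(1+z²) = 3.71 + 2×3.82×2.236 = 20.79 m.
Hydraulic radius R = A/P = 43.36/20.79 = 2.085 m.
V = (1/n) R^(2/3) √S = (1/0.014) × 2.085^(2/3) × √0.00028 = 1.951 m/s. Hydraulic depth D_h = A/T = 43.36/18.99 = 2.283 m.
Froude number Fr = V/√(g·D_h) = 1.951/√(9.81×2.283) = 0.412, which is less than 1, so the flow is subcritical.

subcritical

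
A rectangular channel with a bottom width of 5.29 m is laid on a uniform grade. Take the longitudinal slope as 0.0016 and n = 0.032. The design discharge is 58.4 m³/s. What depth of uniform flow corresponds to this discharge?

y_n = 5.91 m

Manning's equation rearranged: A R^(2/3) = nQ / (1·√S) = 0.032 × 58.4 / (√0.0016) = 46.72.
At y = 6.46 m: A R^(2/3) = 51.99 — high.
At y = 4.96 m: A R^(2/3) = 37.74 — low.
At y = 5.91 m: A R^(2/3) = 46.73 — matches.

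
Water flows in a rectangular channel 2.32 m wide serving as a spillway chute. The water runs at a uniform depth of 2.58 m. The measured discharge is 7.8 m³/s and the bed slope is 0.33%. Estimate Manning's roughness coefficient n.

n = 0.038

Flow area A = b·y = 2.32 × 2.58 = 5.986 m². Wetted perimeter P = b + 2y = 2.32 + 2×2.58 = 7.48 m.
Hydraulic radius R = A/P = 5.986/7.48 = 0.8002 m.
Rearranging Manning's equation: n = (1/Q) A R^(2/3) S^(1/2) = (1/7.8) × 5.986 × 0.8002^(2/3) × √0.0033 = 0.038.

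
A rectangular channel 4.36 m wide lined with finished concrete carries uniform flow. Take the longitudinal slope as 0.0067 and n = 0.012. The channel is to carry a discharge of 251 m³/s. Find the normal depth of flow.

Manning's equation rearranged: A R^(2/3) = nQ / (1·√S) = 0.012 × 251 / (√0.0067) = 36.8.
At y = 4.59 m: A R^(2/3) = 25.97 — short.
At y = 7.6 m: A R^(2/3) = 47.09 — over.
At y = 6.15 m: A R^(2/3) = 36.83 — ≈ 36.8.

y_n = 6.15 m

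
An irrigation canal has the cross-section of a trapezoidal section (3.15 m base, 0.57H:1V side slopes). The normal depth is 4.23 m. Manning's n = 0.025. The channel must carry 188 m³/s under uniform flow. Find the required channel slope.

With bottom width b = 3.15 m and side slope z = 0.57: A = (b + zy)y = (3.15 + 0.57×4.23)×4.23 = 23.52 m²; P = b + 2y√(1+z²) = 3.15 + 2×4.23×1.151 = 12.89 m.
Hydraulic radius R = A/P = 23.52/12.89 = 1.825 m.
From Manning's equation, S = [nQ / (1 A R^(2/3))]² = [0.025 × 188 / (1 × 23.52 × 1.825^(2/3))]² = 0.0179.

S = 0.0179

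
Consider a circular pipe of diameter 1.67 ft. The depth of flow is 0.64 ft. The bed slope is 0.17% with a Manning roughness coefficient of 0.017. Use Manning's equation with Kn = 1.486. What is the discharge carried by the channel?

For a circular section of diameter D = 1.67 ft at depth y = 0.64 ft, the central angle is θ = 2 arccos(1 − 2y/D) = 2.67 rad. Then A = (D²/8)(θ − sin θ) = 0.7725 ft² and P = Dθ/2 = 2.23 ft.
Hydraulic radius R = A/P = 0.7725/2.23 = 0.3465 ft.
Manning's equation: Q = (1.486/n) A R^(2/3) S^(1/2) = (1.486/0.017) × 0.7725 × 0.3465^(2/3) × 0.0017^(1/2) = 1.37 ft³/s.

Q = 1.37 ft³/s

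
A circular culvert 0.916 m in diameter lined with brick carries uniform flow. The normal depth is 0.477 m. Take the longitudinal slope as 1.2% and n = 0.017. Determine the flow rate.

Q = 0.851 m³/s

For a circular section of diameter D = 0.916 m at depth y = 0.477 m, the central angle is θ = 2 arccos(1 − 2y/D) = 3.225 rad. Then A = (D²/8)(θ − sin θ) = 0.3469 m² and P = Dθ/2 = 1.477 m.
Hydraulic radius R = A/P = 0.3469/1.477 = 0.2349 m.
Manning's equation: Q = (1/n) A R^(2/3) S^(1/2) = (1/0.017) × 0.3469 × 0.2349^(2/3) × 0.012^(1/2) = 0.851 m³/s.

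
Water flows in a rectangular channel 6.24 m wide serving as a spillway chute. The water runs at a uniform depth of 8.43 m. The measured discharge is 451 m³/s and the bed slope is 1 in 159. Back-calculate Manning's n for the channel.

n = 0.016

Flow area A = b·y = 6.24 × 8.43 = 52.6 m². Wetted perimeter P = b + 2y = 6.24 + 2×8.43 = 23.1 m.
Hydraulic radius R = A/P = 52.6/23.1 = 2.277 m.
Rearranging Manning's equation: n = (1/Q) A R^(2/3) S^(1/2) = (1/451) × 52.6 × 2.277^(2/3) × √0.006289 = 0.016.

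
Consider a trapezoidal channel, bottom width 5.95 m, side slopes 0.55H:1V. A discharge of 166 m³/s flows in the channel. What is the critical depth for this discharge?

y_c = 3.8 m

At critical depth, Q² T / (g A³) = 1, i.e. A³/T = Q²/g = 166²/9.81 = 2809.
Trying y = 2.84 m: A³/T = 1070 — short.
Trying y = 4.21 m: A³/T = 3982 — over.
Trying y = 3.8 m: A³/T = 2815 — close enough.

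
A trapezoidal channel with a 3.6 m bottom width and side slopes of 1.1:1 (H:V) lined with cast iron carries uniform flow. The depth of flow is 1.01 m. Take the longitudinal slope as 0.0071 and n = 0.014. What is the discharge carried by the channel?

With bottom width b = 3.6 m and side slope z = 1.1: A = (b + zy)y = (3.6 + 1.1×1.01)×1.01 = 4.758 m²; P = b + 2y√(1+z²) = 3.6 + 2×1.01×1.487 = 6.603 m.
Hydraulic radius R = A/P = 4.758/6.603 = 0.7206 m.
Manning's equation: Q = (1/n) A R^(2/3) S^(1/2) = (1/0.014) × 4.758 × 0.7206^(2/3) × 0.0071^(1/2) = 23 m³/s.

Q = 23 m³/s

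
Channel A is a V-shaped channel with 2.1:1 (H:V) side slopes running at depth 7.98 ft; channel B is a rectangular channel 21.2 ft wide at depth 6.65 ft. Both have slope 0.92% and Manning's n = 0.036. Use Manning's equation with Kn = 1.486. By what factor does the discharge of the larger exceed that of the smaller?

Channel A: For a triangular section with side slope z = 2.1: A = zy² = 2.1×7.98² = 133.7 ft²; P = 2y√(1+z²) = 2×7.98×2.326 = 37.12 ft. Hydraulic radius R = A/P = 133.7/37.12 = 3.602 ft. Q_A = (1.486/0.036)·133.7·3.602^(2/3)·√0.0092 = 1244 ft³/s.
Channel B: Flow area A = b·y = 21.2 × 6.65 = 141 ft². Wetted perimeter P = b + 2y = 21.2 + 2×6.65 = 34.5 ft. Hydraulic radius R = A/P = 141/34.5 = 4.086 ft. Q_B = (1.486/0.036)·141·4.086^(2/3)·√0.0092 = 1427 ft³/s.
The larger discharge is 1427 ft³/s and the smaller is 1244 ft³/s; the ratio is 1.15.

1.15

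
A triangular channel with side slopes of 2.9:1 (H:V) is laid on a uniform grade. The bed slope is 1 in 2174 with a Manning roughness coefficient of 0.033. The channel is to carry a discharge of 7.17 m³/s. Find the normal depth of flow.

y_n = 1.99 m

Manning's equation rearranged: A R^(2/3) = nQ / (1·√S) = 0.033 × 7.17 / (√0.00046) = 11.03.
Try y = 2.25 m: A R^(2/3) = 15.3 — too large.
Try y = 1.53 m: A R^(2/3) = 5.47 — too small.
Try y = 1.99 m: A R^(2/3) = 11.03 — ≈ 11.03.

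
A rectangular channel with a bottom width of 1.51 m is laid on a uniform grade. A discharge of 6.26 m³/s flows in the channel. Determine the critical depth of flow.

y_c = 1.21 m

For a rectangular channel, critical depth y_c = (q²/g)^(1/3) where q = Q/b = 6.26/1.51 = 4.146 m²/s.
So y_c = (4.146²/9.81)^(1/3) = 1.21 m.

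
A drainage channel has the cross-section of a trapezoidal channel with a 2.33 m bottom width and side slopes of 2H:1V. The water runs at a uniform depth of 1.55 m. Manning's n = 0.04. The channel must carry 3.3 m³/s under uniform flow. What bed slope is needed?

With bottom width b = 2.33 m and side slope z = 2: A = (b + zy)y = (2.33 + 2×1.55)×1.55 = 8.416 m²; P = b + 2y√(1+z²) = 2.33 + 2×1.55×2.236 = 9.262 m.
Hydraulic radius R = A/P = 8.416/9.262 = 0.9087 m.
From Manning's equation, S = [nQ / (1 A R^(2/3))]² = [0.04 × 3.3 / (1 × 8.416 × 0.9087^(2/3))]² = 0.000279.

S = 0.000279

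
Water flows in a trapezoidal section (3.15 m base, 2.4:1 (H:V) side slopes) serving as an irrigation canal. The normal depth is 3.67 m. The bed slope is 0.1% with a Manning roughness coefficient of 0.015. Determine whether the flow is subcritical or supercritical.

subcritical

With bottom width b = 3.15 m and side slope z = 2.4: A = (b + zy)y = (3.15 + 2.4×3.67)×3.67 = 43.89 m²; P = b + 2y√(1+z²) = 3.15 + 2×3.67×2.6 = 22.23 m.
Hydraulic radius R = A/P = 43.89/22.23 = 1.974 m.
V = (1/n) R^(2/3) √S = (1/0.015) × 1.974^(2/3) × √0.001 = 3.317 m/s. Hydraulic depth D_h = A/T = 43.89/20.77 = 2.113 m.
Froude number Fr = V/√(g·D_h) = 3.317/√(9.81×2.113) = 0.729, which is less than 1, so the flow is subcritical.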